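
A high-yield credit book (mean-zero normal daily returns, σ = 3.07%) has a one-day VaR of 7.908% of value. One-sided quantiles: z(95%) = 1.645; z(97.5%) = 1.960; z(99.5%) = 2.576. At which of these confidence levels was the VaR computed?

Implied z = VaR/σ = 7.908 / 3.07 = 2.576.
This matches z(99.5%) = 2.576.

99.5%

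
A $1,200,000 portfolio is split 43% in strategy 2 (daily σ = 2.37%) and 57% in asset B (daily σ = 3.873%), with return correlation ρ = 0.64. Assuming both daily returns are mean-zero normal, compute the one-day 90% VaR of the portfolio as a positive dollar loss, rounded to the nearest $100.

$45,600

σ_p² = 0.43²·2.37² + 0.57²·3.873² + 2·0.64·0.43·0.57·2.37·3.873 = 8.7918 (%²).
σ_p = √8.7918 = 2.965%.
At 90%, z = 1.282.
VaR = 1.282 × 2.965% = 3.801%; on $1,200,000 that is $45,612.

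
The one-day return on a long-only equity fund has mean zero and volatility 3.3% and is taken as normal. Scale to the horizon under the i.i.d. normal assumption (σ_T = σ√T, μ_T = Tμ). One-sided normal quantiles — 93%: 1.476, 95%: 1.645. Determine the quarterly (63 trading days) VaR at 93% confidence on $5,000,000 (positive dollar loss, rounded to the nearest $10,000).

σ_{63d} = 3.3% × √63 = 26.193%.
VaR = 1.476 × 26.193% = 38.661%.
On $5,000,000: 0.38661 × $5,000,000 = $1,933,050.

$1,930,000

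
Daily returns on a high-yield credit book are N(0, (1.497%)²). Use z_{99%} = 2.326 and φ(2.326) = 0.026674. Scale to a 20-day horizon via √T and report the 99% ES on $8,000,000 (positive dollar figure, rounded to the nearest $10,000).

$1,430,000

σ_{20d} = 1.497% × √20 = 6.695%.
ES multiplier = φ(z)/(1−α) = 0.026674/0.01 = 2.667.
ES = 6.695% × 2.667 = 17.856%; on $8,000,000: $1,428,480.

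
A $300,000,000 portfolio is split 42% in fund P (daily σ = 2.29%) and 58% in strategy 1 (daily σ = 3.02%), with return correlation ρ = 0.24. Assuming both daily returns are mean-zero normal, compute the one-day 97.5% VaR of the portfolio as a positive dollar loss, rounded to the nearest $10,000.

σ_p² = 0.42²·2.29² + 0.58²·3.02² + 2·0.24·0.42·0.58·2.29·3.02 = 4.8018 (%²).
σ_p = √4.8018 = 2.191%.
At 97.5%, z = 1.960.
VaR = 1.960 × 2.191% = 4.294%; on $300,000,000 that is $12,882,000.

$12,880,000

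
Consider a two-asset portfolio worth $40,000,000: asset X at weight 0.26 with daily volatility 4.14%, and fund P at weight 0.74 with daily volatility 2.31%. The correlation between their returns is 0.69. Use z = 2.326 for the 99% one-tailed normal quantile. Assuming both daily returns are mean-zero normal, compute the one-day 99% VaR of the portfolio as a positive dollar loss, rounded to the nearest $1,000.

σ_p² = 0.26²·4.14² + 0.74²·2.31² + 2·0.69·0.26·0.74·4.14·2.31 = 6.6199 (%²).
σ_p = √6.6199 = 2.573%.
VaR = 2.326 × 2.573% = 5.985%; on $40,000,000 that is $2,394,000.

$2,394,000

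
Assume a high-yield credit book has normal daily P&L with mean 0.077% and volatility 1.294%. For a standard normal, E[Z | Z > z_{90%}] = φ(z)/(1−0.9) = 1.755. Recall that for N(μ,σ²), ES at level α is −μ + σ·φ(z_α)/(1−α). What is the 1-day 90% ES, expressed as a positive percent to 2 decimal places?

ES = −(0.077%) + 1.294% × 1.755 = 2.194%.

2.19%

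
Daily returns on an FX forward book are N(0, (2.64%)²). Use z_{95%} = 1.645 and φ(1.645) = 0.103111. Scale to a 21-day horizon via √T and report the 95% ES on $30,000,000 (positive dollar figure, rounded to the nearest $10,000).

σ_{21d} = 2.64% × √21 = 12.098%.
ES multiplier = φ(z)/(1−α) = 0.103111/0.05 = 2.062.
ES = 12.098% × 2.062 = 24.946%; on $30,000,000: $7,483,800.

$7,480,000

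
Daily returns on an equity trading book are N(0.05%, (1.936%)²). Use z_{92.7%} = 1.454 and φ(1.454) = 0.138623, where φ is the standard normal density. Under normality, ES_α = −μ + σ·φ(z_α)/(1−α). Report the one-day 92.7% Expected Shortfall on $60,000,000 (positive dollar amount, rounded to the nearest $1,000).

Tail multiplier: φ(z)/(1−α) = 0.138623 / 0.073 = 1.899.
ES = −(0.05%) + 1.936% × 1.899 = 3.626%.
On $60,000,000: 0.03626 × $60,000,000 = $2,175,600.

$2,176,000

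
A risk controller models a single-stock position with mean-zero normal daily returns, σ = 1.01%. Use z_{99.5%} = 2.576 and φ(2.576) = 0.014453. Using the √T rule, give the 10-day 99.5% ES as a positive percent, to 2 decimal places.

9.23%

σ_{10d} = 1.01% × √10 = 3.194%.
ES multiplier = φ(z)/(1−α) = 0.014453/0.005 = 2.891.
ES = 3.194% × 2.891 = 9.234%.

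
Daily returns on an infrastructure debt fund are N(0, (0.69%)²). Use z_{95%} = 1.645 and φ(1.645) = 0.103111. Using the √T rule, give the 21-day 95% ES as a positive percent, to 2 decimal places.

6.52%

σ_{21d} = 0.69% × √21 = 3.162%.
ES multiplier = φ(z)/(1−α) = 0.103111/0.05 = 2.062.
ES = 3.162% × 2.062 = 6.520%.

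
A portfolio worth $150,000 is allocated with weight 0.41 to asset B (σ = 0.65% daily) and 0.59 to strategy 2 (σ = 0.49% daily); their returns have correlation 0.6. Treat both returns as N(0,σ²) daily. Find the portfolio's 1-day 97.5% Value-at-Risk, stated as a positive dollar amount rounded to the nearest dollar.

σ_p² = 0.41²·0.65² + 0.59²·0.49² + 2·0.6·0.41·0.59·0.65·0.49 = 0.2471 (%²).
σ_p = √0.2471 = 0.497%.
At 97.5%, z = 1.960.
VaR = 1.960 × 0.497% = 0.974%; on $150,000 that is $1,461.

$1,461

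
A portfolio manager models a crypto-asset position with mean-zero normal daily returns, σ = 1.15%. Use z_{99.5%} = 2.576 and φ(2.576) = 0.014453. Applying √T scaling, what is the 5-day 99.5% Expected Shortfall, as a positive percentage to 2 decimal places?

7.43%

σ_{5d} = 1.15% × √5 = 2.571%.
ES multiplier = φ(z)/(1−α) = 0.014453/0.005 = 2.891.
ES = 2.571% × 2.891 = 7.433%.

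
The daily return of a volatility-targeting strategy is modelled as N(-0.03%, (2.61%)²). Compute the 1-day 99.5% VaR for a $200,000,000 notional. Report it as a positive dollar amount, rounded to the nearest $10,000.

$13,510,000

At 99.5% one-sided, z = 2.576.
VaR = −μ + z·σ = −(-0.03%) + 2.576 × 2.61% = 6.753%.
On $200,000,000: 0.06753 × $200,000,000 = $13,506,000.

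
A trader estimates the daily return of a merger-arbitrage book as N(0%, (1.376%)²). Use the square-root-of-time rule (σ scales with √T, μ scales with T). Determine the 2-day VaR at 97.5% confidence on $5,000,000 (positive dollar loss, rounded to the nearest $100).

$190,700

At 97.5%, z = 1.960.
σ_{2d} = 1.376% × √2 = 1.946%.
VaR = 1.960 × 1.946% = 3.814%.
On $5,000,000: 0.03814 × $5,000,000 = $190,700.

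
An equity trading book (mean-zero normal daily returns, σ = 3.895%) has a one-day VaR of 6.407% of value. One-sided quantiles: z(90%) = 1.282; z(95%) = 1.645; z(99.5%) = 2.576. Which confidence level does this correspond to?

Implied z = VaR/σ = 6.407 / 3.895 = 1.645.
This matches z(95%) = 1.645.

95%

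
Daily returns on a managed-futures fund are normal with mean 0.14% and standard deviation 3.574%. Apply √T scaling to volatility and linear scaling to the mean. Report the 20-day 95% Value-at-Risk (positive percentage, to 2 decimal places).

At 95%, z = 1.645.
σ_{20d} = 3.574% × √20 = 15.983%; μ_{20d} = 20 × 0.14% = 2.800%.
VaR = −(2.800%) + 1.645 × 15.983% = 23.492%.

23.49%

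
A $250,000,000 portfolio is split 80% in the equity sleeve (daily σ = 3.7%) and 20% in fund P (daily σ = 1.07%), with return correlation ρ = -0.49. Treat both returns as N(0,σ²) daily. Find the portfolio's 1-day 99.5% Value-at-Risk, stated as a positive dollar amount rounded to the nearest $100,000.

σ_p² = 0.8²·3.7² + 0.2²·1.07² + 2·-0.49·0.8·0.2·3.7·1.07 = 8.1866 (%²).
σ_p = √8.1866 = 2.861%.
At 99.5%, z = 2.576.
VaR = 2.576 × 2.861% = 7.370%; on $250,000,000 that is $18,425,000.

$18,400,000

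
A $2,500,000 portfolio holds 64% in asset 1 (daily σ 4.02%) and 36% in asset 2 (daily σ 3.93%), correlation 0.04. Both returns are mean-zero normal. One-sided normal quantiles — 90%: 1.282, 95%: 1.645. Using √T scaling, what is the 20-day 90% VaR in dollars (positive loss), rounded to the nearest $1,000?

σ_p = √(0.64²·4.02² + 0.36²·3.93² + 2·0.04·0.64·0.36·4.02·3.93) = 2.985%.
σ_{20d} = 2.985% × √20 = 13.349%.
VaR = 1.282 × 13.349% = 17.113%; on $2,500,000 that is $427,825.

$428,000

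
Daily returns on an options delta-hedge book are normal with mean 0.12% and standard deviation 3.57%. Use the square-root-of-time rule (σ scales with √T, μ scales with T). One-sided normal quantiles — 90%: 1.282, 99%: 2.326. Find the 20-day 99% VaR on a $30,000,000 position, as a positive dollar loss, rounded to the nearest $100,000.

σ_{20d} = 3.57% × √20 = 15.966%; μ_{20d} = 20 × 0.12% = 2.400%.
VaR = −(2.400%) + 2.326 × 15.966% = 34.737%.
On $30,000,000: 0.34737 × $30,000,000 = $10,421,100.

$10,400,000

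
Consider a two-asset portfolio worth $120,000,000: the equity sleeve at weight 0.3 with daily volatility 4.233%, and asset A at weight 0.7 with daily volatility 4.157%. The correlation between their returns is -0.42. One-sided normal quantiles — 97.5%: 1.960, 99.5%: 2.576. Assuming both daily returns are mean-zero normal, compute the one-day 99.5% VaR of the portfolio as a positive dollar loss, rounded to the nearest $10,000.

σ_p² = 0.3²·4.233² + 0.7²·4.157² + 2·-0.42·0.3·0.7·4.233·4.157 = 6.9761 (%²).
σ_p = √6.9761 = 2.641%.
VaR = 2.576 × 2.641% = 6.803%; on $120,000,000 that is $8,163,600.

$8,160,000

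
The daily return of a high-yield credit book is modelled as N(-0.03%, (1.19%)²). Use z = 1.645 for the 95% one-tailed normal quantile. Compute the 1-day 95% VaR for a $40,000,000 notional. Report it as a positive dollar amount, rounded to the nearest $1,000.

VaR = −μ + z·σ = −(-0.03%) + 1.645 × 1.19% = 1.988%.
On $40,000,000: 0.01988 × $40,000,000 = $795,200.

$795,000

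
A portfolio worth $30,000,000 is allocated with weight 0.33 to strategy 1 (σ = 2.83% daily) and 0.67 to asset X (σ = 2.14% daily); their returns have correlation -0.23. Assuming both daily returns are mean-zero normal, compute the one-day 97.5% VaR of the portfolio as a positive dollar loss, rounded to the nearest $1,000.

$894,000

σ_p² = 0.33²·2.83² + 0.67²·2.14² + 2·-0.23·0.33·0.67·2.83·2.14 = 2.3120 (%²).
σ_p = √2.3120 = 1.521%.
At 97.5%, z = 1.960.
VaR = 1.960 × 1.521% = 2.981%; on $30,000,000 that is $894,300.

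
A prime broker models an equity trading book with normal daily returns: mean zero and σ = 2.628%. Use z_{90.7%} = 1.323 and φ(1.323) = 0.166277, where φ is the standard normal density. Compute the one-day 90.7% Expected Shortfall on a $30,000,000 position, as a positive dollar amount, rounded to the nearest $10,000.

Tail multiplier: φ(z)/(1−α) = 0.166277 / 0.093 = 1.788.
ES = 2.628% × 1.788 = 4.699%.
On $30,000,000: 0.04699 × $30,000,000 = $1,409,700.

$1,410,000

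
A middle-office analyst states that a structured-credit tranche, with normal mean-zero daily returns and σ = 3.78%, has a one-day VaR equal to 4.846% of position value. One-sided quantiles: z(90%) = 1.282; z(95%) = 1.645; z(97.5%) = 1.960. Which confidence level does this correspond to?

90%

Implied z = VaR/σ = 4.846 / 3.78 = 1.282.
This matches z(90%) = 1.282.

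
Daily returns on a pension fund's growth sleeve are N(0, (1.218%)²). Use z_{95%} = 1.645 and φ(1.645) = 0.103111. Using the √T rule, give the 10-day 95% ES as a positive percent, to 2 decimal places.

7.94%

σ_{10d} = 1.218% × √10 = 3.852%.
ES multiplier = φ(z)/(1−α) = 0.103111/0.05 = 2.062.
ES = 3.852% × 2.062 = 7.943%.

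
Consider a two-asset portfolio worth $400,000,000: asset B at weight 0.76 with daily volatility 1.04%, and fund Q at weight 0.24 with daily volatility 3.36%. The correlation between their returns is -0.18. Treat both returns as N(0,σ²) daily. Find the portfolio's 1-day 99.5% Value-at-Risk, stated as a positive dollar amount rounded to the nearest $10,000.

σ_p² = 0.76²·1.04² + 0.24²·3.36² + 2·-0.18·0.76·0.24·1.04·3.36 = 1.0456 (%²).
σ_p = √1.0456 = 1.023%.
At 99.5%, z = 2.576.
VaR = 2.576 × 1.023% = 2.635%; on $400,000,000 that is $10,540,000.

$10,540,000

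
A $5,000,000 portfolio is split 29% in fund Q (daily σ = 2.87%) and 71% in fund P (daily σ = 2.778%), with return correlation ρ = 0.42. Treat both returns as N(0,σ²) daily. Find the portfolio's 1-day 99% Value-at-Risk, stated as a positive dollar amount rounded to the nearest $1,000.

$284,000

σ_p² = 0.29²·2.87² + 0.71²·2.778² + 2·0.42·0.29·0.71·2.87·2.778 = 5.9620 (%²).
σ_p = √5.9620 = 2.442%.
At 99%, z = 2.326.
VaR = 2.326 × 2.442% = 5.680%; on $5,000,000 that is $284,000.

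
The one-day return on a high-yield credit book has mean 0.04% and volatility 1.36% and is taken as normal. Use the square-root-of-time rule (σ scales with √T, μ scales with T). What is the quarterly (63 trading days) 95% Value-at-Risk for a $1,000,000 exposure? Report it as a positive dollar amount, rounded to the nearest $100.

$152,400

At 95%, z = 1.645.
σ_{63d} = 1.36% × √63 = 10.795%; μ_{63d} = 63 × 0.04% = 2.520%.
VaR = −(2.520%) + 1.645 × 10.795% = 15.238%.
On $1,000,000: 0.15238 × $1,000,000 = $152,380.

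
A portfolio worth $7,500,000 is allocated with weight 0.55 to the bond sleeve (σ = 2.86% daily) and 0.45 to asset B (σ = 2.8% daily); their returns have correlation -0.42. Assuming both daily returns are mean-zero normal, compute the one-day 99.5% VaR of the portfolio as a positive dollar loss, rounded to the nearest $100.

σ_p² = 0.55²·2.86² + 0.45²·2.8² + 2·-0.42·0.55·0.45·2.86·2.8 = 2.3971 (%²).
σ_p = √2.3971 = 1.548%.
At 99.5%, z = 2.576.
VaR = 2.576 × 1.548% = 3.988%; on $7,500,000 that is $299,100.

$299,100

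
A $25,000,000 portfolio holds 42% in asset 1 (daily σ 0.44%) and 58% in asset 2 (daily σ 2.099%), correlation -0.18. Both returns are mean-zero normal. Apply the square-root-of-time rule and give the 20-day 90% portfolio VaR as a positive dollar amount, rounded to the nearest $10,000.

$1,720,000

σ_p = √(0.42²·0.44² + 0.58²·2.099² + 2·-0.18·0.42·0.58·0.44·2.099) = 1.198%.
σ_{20d} = 1.198% × √20 = 5.358%.
z(90%) = 1.282.
VaR = 1.282 × 5.358% = 6.869%; on $25,000,000 that is $1,717,250.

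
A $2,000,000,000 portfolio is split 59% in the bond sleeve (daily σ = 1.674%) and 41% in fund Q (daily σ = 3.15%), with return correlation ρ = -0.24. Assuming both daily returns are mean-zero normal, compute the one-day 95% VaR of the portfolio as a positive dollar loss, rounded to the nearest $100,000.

σ_p² = 0.59²·1.674² + 0.41²·3.15² + 2·-0.24·0.59·0.41·1.674·3.15 = 2.0312 (%²).
σ_p = √2.0312 = 1.425%.
At 95%, z = 1.645.
VaR = 1.645 × 1.425% = 2.344%; on $2,000,000,000 that is $46,880,000.

$46,900,000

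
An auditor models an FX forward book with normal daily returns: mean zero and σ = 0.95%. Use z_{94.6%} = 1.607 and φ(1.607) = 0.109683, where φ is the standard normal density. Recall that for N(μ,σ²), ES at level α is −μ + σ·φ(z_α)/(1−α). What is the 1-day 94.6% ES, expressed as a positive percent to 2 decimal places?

1.93%

Tail multiplier: φ(z)/(1−α) = 0.109683 / 0.054 = 2.031.
ES = 0.95% × 2.031 = 1.929%.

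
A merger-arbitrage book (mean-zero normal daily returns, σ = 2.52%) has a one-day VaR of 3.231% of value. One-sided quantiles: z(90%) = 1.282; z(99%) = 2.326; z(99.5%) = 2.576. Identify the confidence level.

Implied z = VaR/σ = 3.231 / 2.52 = 1.282.
This matches z(90%) = 1.282.

90%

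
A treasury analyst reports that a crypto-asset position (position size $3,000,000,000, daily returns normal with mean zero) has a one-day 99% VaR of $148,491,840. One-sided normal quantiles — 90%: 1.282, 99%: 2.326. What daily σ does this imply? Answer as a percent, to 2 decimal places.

2.13%

VaR as a fraction: $148,491,840 / $3,000,000,000 = 4.950%.
σ = VaR / z = 4.950% / 2.326 = 2.128%.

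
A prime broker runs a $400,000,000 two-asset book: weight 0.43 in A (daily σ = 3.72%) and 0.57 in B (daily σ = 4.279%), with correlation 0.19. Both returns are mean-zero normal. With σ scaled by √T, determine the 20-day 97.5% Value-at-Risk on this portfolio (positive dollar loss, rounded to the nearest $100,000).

σ_p = √(0.43²·3.72² + 0.57²·4.279² + 2·0.19·0.43·0.57·3.72·4.279) = 3.161%.
σ_{20d} = 3.161% × √20 = 14.136%.
z(97.5%) = 1.960.
VaR = 1.960 × 14.136% = 27.707%; on $400,000,000 that is $110,828,000.

$110,800,000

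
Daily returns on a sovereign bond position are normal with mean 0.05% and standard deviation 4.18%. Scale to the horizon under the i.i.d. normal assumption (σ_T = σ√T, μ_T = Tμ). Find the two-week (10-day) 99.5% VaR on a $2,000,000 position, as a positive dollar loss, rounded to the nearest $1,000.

At 99.5%, z = 2.576.
σ_{10d} = 4.18% × √10 = 13.218%; μ_{10d} = 10 × 0.05% = 0.500%.
VaR = −(0.500%) + 2.576 × 13.218% = 33.550%.
On $2,000,000: 0.33550 × $2,000,000 = $671,000.

$671,000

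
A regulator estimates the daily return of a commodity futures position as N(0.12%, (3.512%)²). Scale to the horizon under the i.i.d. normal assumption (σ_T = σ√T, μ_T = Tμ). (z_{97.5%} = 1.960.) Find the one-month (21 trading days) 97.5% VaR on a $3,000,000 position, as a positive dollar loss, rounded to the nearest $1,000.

σ_{21d} = 3.512% × √21 = 16.094%; μ_{21d} = 21 × 0.12% = 2.520%.
VaR = −(2.520%) + 1.960 × 16.094% = 29.024%.
On $3,000,000: 0.29024 × $3,000,000 = $870,720.

$871,000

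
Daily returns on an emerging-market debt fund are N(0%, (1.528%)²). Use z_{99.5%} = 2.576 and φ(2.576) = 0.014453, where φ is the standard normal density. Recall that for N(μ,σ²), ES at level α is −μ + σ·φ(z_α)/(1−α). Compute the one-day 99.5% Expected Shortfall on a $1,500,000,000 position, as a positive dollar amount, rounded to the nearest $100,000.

Tail multiplier: φ(z)/(1−α) = 0.014453 / 0.005 = 2.891.
ES = 1.528% × 2.891 = 4.417%.
On $1,500,000,000: 0.04417 × $1,500,000,000 = $66,255,000.

$66,300,000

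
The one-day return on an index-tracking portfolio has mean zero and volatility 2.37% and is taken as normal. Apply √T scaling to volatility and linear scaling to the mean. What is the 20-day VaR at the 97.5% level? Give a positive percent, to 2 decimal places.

At 97.5%, z = 1.960.
σ_{20d} = 2.37% × √20 = 10.599%.
VaR = 1.960 × 10.599% = 20.774%.

20.77%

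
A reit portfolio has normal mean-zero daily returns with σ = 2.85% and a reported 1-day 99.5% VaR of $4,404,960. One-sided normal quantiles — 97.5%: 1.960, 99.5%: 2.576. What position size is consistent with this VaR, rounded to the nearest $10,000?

VaR as a fraction of value: z·σ = 2.576 × 2.85% = 7.3416%.
Position = $4,404,960 / 0.073416 = $60,000,000.

$60,000,000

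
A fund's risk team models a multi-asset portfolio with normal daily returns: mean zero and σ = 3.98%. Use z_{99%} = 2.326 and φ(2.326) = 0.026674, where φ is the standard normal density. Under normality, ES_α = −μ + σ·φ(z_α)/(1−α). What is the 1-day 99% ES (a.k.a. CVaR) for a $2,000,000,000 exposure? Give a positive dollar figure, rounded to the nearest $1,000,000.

Tail multiplier: φ(z)/(1−α) = 0.026674 / 0.01 = 2.667.
ES = 3.98% × 2.667 = 10.615%.
On $2,000,000,000: 0.10615 × $2,000,000,000 = $212,300,000.

$212,000,000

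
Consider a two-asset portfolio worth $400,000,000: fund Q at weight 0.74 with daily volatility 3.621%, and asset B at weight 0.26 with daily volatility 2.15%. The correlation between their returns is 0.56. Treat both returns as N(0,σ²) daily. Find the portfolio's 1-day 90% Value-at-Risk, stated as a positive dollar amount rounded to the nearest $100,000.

$15,500,000

σ_p² = 0.74²·3.621² + 0.26²·2.15² + 2·0.56·0.74·0.26·3.621·2.15 = 9.1700 (%²).
σ_p = √9.1700 = 3.028%.
At 90%, z = 1.282.
VaR = 1.282 × 3.028% = 3.882%; on $400,000,000 that is $15,528,000.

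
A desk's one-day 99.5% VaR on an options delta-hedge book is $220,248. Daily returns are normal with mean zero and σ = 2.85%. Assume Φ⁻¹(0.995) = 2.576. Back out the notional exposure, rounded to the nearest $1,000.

$3,000,000

VaR as a fraction of value: z·σ = 2.576 × 2.85% = 7.3416%.
Position = $220,248 / 0.073416 = $3,000,000.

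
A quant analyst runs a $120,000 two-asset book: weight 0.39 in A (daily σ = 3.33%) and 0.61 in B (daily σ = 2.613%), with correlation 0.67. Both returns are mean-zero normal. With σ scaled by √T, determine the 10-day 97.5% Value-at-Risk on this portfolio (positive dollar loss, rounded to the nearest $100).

$19,700

σ_p = √(0.39²·3.33² + 0.61²·2.613² + 2·0.67·0.39·0.61·3.33·2.613) = 2.646%.
σ_{10d} = 2.646% × √10 = 8.367%.
z(97.5%) = 1.960.
VaR = 1.960 × 8.367% = 16.399%; on $120,000 that is $19,679.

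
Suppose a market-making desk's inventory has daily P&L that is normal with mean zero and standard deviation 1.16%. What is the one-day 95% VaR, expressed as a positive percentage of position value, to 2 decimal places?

At 95% one-sided, z = 1.645.
VaR = z·σ = 1.645 × 1.16% = 1.908%.

1.91%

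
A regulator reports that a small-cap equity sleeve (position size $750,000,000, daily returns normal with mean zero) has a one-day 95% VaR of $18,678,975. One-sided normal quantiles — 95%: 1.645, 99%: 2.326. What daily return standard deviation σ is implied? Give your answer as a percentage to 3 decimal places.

1.514%

VaR as a fraction: $18,678,975 / $750,000,000 = 2.491%.
σ = VaR / z = 2.491% / 1.645 = 1.514%.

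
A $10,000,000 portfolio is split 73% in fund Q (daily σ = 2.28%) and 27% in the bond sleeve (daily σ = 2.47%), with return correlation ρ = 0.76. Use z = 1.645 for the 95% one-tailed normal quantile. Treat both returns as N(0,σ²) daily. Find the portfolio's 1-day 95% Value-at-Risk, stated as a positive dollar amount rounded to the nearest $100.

$364,200

σ_p² = 0.73²·2.28² + 0.27²·2.47² + 2·0.76·0.73·0.27·2.28·2.47 = 4.9022 (%²).
σ_p = √4.9022 = 2.214%.
VaR = 1.645 × 2.214% = 3.642%; on $10,000,000 that is $364,200.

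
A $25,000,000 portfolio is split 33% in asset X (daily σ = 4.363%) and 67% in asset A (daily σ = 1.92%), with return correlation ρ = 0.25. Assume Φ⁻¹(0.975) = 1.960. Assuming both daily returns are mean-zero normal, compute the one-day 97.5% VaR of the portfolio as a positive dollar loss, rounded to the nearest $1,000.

σ_p² = 0.33²·4.363² + 0.67²·1.92² + 2·0.25·0.33·0.67·4.363·1.92 = 4.6539 (%²).
σ_p = √4.6539 = 2.157%.
VaR = 1.960 × 2.157% = 4.228%; on $25,000,000 that is $1,057,000.

$1,057,000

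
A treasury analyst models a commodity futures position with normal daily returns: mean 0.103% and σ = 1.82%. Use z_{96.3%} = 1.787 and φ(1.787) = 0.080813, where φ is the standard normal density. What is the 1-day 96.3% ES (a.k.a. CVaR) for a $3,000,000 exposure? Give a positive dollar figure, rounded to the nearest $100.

Tail multiplier: φ(z)/(1−α) = 0.080813 / 0.037 = 2.184.
ES = −(0.103%) + 1.82% × 2.184 = 3.872%.
On $3,000,000: 0.03872 × $3,000,000 = $116,160.

$116,200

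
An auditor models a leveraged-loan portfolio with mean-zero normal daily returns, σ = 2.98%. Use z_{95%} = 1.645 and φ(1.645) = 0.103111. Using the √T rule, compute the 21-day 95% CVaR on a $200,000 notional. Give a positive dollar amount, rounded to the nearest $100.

$56,300

σ_{21d} = 2.98% × √21 = 13.656%.
ES multiplier = φ(z)/(1−α) = 0.103111/0.05 = 2.062.
ES = 13.656% × 2.062 = 28.159%; on $200,000: $56,318.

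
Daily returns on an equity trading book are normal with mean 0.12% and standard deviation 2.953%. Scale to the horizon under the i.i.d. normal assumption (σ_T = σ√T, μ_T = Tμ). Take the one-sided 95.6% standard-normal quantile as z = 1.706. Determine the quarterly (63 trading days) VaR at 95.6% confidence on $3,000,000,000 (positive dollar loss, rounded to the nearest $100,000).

σ_{63d} = 2.953% × √63 = 23.439%; μ_{63d} = 63 × 0.12% = 7.560%.
VaR = −(7.560%) + 1.706 × 23.439% = 32.427%.
On $3,000,000,000: 0.32427 × $3,000,000,000 = $972,810,000.

$972,800,000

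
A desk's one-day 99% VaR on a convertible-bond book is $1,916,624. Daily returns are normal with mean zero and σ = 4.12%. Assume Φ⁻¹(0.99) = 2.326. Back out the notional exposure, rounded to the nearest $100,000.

VaR as a fraction of value: z·σ = 2.326 × 4.12% = 9.58312%.
Position = $1,916,624 / 0.0958312 = $20,000,000.

$20,000,000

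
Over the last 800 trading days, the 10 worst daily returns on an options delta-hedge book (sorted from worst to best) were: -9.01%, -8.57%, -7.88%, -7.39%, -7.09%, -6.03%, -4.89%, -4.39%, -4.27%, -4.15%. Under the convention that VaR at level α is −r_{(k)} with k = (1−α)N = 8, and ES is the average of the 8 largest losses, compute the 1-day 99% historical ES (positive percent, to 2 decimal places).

6.91%

The 8 worst returns sum to -55.25%.
ES = −(-55.25%) / 8 = 6.90625% ≈ 6.91%.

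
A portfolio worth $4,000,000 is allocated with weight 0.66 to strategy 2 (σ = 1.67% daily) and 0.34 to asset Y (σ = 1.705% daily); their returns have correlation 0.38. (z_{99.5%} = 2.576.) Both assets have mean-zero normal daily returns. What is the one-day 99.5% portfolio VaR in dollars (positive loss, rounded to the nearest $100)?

$147,000

σ_p² = 0.66²·1.67² + 0.34²·1.705² + 2·0.38·0.66·0.34·1.67·1.705 = 2.0365 (%²).
σ_p = √2.0365 = 1.427%.
VaR = 2.576 × 1.427% = 3.676%; on $4,000,000 that is $147,040.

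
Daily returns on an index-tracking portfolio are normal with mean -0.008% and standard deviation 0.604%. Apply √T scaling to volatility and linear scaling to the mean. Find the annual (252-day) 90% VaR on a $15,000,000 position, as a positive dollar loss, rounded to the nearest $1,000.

At 90%, z = 1.282.
σ_{252d} = 0.604% × √252 = 9.588%; μ_{252d} = 252 × -0.008% = -2.016%.
VaR = −(-2.016%) + 1.282 × 9.588% = 14.308%.
On $15,000,000: 0.14308 × $15,000,000 = $2,146,200.

$2,146,000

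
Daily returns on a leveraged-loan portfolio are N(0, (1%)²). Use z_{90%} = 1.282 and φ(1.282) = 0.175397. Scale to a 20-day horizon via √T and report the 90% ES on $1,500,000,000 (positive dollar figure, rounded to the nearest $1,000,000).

σ_{20d} = 1% × √20 = 4.472%.
ES multiplier = φ(z)/(1−α) = 0.175397/0.1 = 1.754.
ES = 4.472% × 1.754 = 7.844%; on $1,500,000,000: $117,660,000.

$118,000,000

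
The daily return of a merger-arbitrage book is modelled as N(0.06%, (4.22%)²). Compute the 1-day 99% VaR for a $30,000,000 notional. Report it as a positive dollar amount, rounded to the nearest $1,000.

At 99% one-sided, z = 2.326.
VaR = −μ + z·σ = −(0.06%) + 2.326 × 4.22% = 9.756%.
On $30,000,000: 0.09756 × $30,000,000 = $2,926,800.

$2,927,000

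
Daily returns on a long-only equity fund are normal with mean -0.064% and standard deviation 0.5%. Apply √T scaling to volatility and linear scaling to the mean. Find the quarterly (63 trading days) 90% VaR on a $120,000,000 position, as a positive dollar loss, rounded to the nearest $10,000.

$10,940,000

At 90%, z = 1.282.
σ_{63d} = 0.5% × √63 = 3.969%; μ_{63d} = 63 × -0.064% = -4.032%.
VaR = −(-4.032%) + 1.282 × 3.969% = 9.120%.
On $120,000,000: 0.09120 × $120,000,000 = $10,944,000.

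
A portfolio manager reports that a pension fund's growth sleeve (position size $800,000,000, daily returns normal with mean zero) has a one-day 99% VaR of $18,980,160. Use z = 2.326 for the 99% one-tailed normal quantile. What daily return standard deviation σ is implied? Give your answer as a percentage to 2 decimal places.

VaR as a fraction: $18,980,160 / $800,000,000 = 2.373%.
σ = VaR / z = 2.373% / 2.326 = 1.020%.

1.02%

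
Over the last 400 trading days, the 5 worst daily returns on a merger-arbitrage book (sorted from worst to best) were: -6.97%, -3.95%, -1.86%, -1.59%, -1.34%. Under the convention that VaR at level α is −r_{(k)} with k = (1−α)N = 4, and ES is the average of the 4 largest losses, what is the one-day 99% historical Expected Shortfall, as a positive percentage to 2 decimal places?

3.59%

The 4 worst returns sum to -14.37%.
ES = −(-14.37%) / 4 = 3.5925% ≈ 3.59%.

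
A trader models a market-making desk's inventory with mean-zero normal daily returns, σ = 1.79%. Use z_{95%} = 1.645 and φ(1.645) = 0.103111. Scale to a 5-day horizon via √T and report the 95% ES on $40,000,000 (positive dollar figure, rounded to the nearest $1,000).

σ_{5d} = 1.79% × √5 = 4.003%.
ES multiplier = φ(z)/(1−α) = 0.103111/0.05 = 2.062.
ES = 4.003% × 2.062 = 8.254%; on $40,000,000: $3,301,600.

$3,302,000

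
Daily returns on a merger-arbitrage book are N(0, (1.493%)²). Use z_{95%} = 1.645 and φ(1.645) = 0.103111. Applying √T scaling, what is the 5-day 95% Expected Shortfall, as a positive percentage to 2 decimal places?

σ_{5d} = 1.493% × √5 = 3.338%.
ES multiplier = φ(z)/(1−α) = 0.103111/0.05 = 2.062.
ES = 3.338% × 2.062 = 6.883%.

6.88%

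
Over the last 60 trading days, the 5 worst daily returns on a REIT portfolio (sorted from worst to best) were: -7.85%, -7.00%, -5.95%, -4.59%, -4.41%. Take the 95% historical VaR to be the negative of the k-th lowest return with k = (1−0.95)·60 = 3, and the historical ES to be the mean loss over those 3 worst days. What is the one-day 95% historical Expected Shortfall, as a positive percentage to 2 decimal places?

The 3 worst returns sum to -20.80%.
ES = −(-20.80%) / 3 = 6.9333…% ≈ 6.93%.

6.93%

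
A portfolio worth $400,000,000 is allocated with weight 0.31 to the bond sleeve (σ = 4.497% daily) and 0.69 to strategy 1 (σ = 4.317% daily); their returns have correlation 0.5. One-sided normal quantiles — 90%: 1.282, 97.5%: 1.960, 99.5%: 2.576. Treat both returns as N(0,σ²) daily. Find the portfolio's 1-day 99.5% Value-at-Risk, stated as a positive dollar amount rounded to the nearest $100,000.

$39,900,000

σ_p² = 0.31²·4.497² + 0.69²·4.317² + 2·0.5·0.31·0.69·4.497·4.317 = 14.9688 (%²).
σ_p = √14.9688 = 3.869%.
VaR = 2.576 × 3.869% = 9.967%; on $400,000,000 that is $39,868,000.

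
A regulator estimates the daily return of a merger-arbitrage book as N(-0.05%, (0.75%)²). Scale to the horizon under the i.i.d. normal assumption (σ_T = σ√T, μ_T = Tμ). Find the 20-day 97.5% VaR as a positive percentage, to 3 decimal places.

At 97.5%, z = 1.960.
σ_{20d} = 0.75% × √20 = 3.354%; μ_{20d} = 20 × -0.05% = -1.000%.
VaR = −(-1.000%) + 1.960 × 3.354% = 7.574%.

7.574%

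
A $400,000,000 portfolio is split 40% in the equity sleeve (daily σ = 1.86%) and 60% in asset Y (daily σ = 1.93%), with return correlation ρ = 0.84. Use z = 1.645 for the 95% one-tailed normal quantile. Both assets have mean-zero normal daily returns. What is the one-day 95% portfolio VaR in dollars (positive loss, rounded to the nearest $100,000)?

$12,000,000

σ_p² = 0.4²·1.86² + 0.6²·1.93² + 2·0.84·0.4·0.6·1.86·1.93 = 3.3419 (%²).
σ_p = √3.3419 = 1.828%.
VaR = 1.645 × 1.828% = 3.007%; on $400,000,000 that is $12,028,000.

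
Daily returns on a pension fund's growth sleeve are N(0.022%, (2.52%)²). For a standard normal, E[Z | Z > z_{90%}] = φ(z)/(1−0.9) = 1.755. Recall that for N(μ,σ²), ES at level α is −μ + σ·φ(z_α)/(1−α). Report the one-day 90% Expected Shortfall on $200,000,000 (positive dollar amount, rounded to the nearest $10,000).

ES = −(0.022%) + 2.52% × 1.755 = 4.401%.
On $200,000,000: 0.04401 × $200,000,000 = $8,802,000.

$8,800,000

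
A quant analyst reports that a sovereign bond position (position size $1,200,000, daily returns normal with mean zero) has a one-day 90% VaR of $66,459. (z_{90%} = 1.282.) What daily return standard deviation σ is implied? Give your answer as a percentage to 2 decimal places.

4.32%

VaR as a fraction: $66,459 / $1,200,000 = 5.538%.
σ = VaR / z = 5.538% / 1.282 = 4.320%.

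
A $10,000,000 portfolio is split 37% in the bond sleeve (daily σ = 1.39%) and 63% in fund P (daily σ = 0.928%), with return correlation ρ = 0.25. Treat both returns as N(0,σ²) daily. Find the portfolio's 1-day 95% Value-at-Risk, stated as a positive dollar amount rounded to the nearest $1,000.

$143,000

σ_p² = 0.37²·1.39² + 0.63²·0.928² + 2·0.25·0.37·0.63·1.39·0.928 = 0.7566 (%²).
σ_p = √0.7566 = 0.870%.
At 95%, z = 1.645.
VaR = 1.645 × 0.870% = 1.431%; on $10,000,000 that is $143,100.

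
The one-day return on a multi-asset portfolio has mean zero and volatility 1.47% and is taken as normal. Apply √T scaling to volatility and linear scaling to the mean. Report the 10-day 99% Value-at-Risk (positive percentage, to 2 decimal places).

10.81%

At 99%, z = 2.326.
σ_{10d} = 1.47% × √10 = 4.649%.
VaR = 2.326 × 4.649% = 10.814%.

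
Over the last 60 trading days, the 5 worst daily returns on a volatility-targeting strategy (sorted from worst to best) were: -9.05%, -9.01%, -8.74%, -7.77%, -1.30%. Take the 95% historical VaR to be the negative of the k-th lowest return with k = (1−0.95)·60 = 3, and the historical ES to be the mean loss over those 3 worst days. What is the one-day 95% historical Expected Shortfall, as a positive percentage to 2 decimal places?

8.93%

The 3 worst returns sum to -26.80%.
ES = −(-26.80%) / 3 = 8.9333…% ≈ 8.93%.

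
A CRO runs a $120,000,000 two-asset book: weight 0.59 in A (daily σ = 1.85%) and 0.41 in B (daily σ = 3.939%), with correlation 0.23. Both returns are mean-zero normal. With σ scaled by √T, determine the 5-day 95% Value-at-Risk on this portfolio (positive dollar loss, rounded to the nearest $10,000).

$9,480,000

σ_p = √(0.59²·1.85² + 0.41²·3.939² + 2·0.23·0.59·0.41·1.85·3.939) = 2.147%.
σ_{5d} = 2.147% × √5 = 4.801%.
z(95%) = 1.645.
VaR = 1.645 × 4.801% = 7.898%; on $120,000,000 that is $9,477,600.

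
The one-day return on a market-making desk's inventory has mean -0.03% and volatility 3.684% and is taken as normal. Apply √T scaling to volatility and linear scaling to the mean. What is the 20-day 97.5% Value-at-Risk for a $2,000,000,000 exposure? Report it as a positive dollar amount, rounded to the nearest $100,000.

At 97.5%, z = 1.960.
σ_{20d} = 3.684% × √20 = 16.475%; μ_{20d} = 20 × -0.03% = -0.600%.
VaR = −(-0.600%) + 1.960 × 16.475% = 32.891%.
On $2,000,000,000: 0.32891 × $2,000,000,000 = $657,820,000.

$657,800,000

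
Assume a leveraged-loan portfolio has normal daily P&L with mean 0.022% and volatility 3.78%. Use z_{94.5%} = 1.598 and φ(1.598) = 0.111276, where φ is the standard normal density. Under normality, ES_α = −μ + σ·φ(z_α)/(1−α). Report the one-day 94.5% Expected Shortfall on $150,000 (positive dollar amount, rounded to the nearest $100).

Tail multiplier: φ(z)/(1−α) = 0.111276 / 0.055 = 2.023.
ES = −(0.022%) + 3.78% × 2.023 = 7.625%.
On $150,000: 0.07625 × $150,000 = $11,438.

$11,400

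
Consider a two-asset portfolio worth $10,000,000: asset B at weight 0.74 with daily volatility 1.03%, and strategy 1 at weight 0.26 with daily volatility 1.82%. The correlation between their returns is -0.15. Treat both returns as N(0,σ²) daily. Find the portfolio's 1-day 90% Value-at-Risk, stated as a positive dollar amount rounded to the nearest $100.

$107,000

σ_p² = 0.74²·1.03² + 0.26²·1.82² + 2·-0.15·0.74·0.26·1.03·1.82 = 0.6967 (%²).
σ_p = √0.6967 = 0.835%.
At 90%, z = 1.282.
VaR = 1.282 × 0.835% = 1.070%; on $10,000,000 that is $107,000.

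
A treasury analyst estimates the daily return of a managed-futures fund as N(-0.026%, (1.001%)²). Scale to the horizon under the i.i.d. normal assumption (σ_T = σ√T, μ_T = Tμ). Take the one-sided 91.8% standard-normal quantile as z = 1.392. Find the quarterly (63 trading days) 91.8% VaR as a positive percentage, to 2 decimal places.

σ_{63d} = 1.001% × √63 = 7.945%; μ_{63d} = 63 × -0.026% = -1.638%.
VaR = −(-1.638%) + 1.392 × 7.945% = 12.697%.

12.70%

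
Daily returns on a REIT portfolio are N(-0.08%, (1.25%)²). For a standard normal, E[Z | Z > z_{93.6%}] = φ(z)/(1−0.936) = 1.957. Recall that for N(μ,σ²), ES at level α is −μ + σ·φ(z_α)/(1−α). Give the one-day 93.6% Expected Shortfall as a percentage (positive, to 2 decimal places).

2.53%

ES = −(-0.08%) + 1.25% × 1.957 = 2.526%.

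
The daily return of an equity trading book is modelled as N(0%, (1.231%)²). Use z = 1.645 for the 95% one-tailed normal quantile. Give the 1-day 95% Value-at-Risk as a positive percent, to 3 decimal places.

2.025%

VaR = z·σ = 1.645 × 1.231% = 2.025%.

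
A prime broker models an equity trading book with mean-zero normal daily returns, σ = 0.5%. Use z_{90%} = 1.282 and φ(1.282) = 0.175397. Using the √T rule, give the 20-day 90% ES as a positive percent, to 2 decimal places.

3.92%

σ_{20d} = 0.5% × √20 = 2.236%.
ES multiplier = φ(z)/(1−α) = 0.175397/0.1 = 1.754.
ES = 2.236% × 1.754 = 3.922%.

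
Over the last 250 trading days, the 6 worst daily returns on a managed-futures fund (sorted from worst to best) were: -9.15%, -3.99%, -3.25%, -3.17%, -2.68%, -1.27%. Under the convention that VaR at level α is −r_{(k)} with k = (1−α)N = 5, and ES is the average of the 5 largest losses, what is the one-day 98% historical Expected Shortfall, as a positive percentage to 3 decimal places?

4.448%

The 5 worst returns sum to -22.24%.
ES = −(-22.24%) / 5 = 4.448%.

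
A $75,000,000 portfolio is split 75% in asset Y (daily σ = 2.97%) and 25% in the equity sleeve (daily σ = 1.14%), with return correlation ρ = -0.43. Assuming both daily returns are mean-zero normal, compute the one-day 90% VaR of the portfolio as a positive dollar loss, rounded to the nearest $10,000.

$2,040,000

σ_p² = 0.75²·2.97² + 0.25²·1.14² + 2·-0.43·0.75·0.25·2.97·1.14 = 4.4970 (%²).
σ_p = √4.4970 = 2.121%.
At 90%, z = 1.282.
VaR = 1.282 × 2.121% = 2.719%; on $75,000,000 that is $2,039,250.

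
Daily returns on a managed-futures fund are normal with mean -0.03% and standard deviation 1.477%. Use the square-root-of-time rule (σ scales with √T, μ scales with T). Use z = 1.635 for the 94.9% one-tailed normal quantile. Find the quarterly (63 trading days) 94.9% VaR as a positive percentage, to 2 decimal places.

σ_{63d} = 1.477% × √63 = 11.723%; μ_{63d} = 63 × -0.03% = -1.890%.
VaR = −(-1.890%) + 1.635 × 11.723% = 21.057%.

21.06%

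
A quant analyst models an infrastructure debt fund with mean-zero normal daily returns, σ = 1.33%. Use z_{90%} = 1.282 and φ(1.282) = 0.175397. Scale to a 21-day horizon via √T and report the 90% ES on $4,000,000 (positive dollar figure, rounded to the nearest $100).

σ_{21d} = 1.33% × √21 = 6.095%.
ES multiplier = φ(z)/(1−α) = 0.175397/0.1 = 1.754.
ES = 6.095% × 1.754 = 10.691%; on $4,000,000: $427,640.

$427,600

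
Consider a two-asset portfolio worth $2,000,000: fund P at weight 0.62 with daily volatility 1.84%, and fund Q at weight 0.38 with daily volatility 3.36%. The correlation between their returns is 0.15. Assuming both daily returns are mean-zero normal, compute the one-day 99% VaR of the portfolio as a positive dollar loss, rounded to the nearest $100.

$85,400

σ_p² = 0.62²·1.84² + 0.38²·3.36² + 2·0.15·0.62·0.38·1.84·3.36 = 3.3686 (%²).
σ_p = √3.3686 = 1.835%.
At 99%, z = 2.326.
VaR = 2.326 × 1.835% = 4.268%; on $2,000,000 that is $85,360.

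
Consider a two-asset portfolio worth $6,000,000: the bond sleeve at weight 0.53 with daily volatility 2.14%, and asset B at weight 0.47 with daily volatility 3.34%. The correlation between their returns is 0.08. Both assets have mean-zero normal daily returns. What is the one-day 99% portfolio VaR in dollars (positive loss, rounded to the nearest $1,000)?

$280,000

σ_p² = 0.53²·2.14² + 0.47²·3.34² + 2·0.08·0.53·0.47·2.14·3.34 = 4.0356 (%²).
σ_p = √4.0356 = 2.009%.
At 99%, z = 2.326.
VaR = 2.326 × 2.009% = 4.673%; on $6,000,000 that is $280,380.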